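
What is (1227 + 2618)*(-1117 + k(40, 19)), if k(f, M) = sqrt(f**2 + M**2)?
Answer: -4294865 + 3845*sqrt(1961) ≈ -4.1246e+6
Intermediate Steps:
k(f, M) = sqrt(M**2 + f**2)
(1227 + 2618)*(-1117 + k(40, 19)) = (1227 + 2618)*(-1117 + sqrt(19**2 + 40**2)) = 3845*(-1117 + sqrt(361 + 1600)) = 3845*(-1117 + sqrt(1961)) = -4294865 + 3845*sqrt(1961)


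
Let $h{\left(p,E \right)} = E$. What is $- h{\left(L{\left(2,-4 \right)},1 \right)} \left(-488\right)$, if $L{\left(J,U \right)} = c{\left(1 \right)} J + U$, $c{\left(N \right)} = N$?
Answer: $488$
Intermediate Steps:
$L{\left(J,U \right)} = J + U$ ($L{\left(J,U \right)} = 1 J + U = J + U$)
$- h{\left(L{\left(2,-4 \right)},1 \right)} \left(-488\right) = - 1 \left(-488\right) = \left(-1\right) \left(-488\right) = 488$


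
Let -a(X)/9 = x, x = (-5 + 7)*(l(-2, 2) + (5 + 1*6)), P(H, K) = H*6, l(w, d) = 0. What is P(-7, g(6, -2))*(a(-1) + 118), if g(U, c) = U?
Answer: 3360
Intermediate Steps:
P(H, K) = 6*H
x = 22 (x = (-5 + 7)*(0 + (5 + 1*6)) = 2*(0 + (5 + 6)) = 2*(0 + 11) = 2*11 = 22)
a(X) = -198 (a(X) = -9*22 = -198)
P(-7, g(6, -2))*(a(-1) + 118) = (6*(-7))*(-198 + 118) = -42*(-80) = 3360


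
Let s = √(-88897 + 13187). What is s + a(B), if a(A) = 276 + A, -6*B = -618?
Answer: 379 + I*√75710 ≈ 379.0 + 275.15*I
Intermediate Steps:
B = 103 (B = -⅙*(-618) = 103)
s = I*√75710 (s = √(-75710) = I*√75710 ≈ 275.15*I)
s + a(B) = I*√75710 + (276 + 103) = I*√75710 + 379 = 379 + I*√75710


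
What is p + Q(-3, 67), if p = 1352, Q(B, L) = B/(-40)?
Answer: 54083/40 ≈ 1352.1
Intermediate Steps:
Q(B, L) = -B/40 (Q(B, L) = B*(-1/40) = -B/40)
p + Q(-3, 67) = 1352 - 1/40*(-3) = 1352 + 3/40 = 54083/40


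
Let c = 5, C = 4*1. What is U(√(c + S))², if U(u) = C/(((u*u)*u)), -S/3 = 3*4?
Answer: -16/29791 ≈ -0.00053708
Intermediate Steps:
S = -36 (S = -9*4 = -3*12 = -36)
C = 4
U(u) = 4/u³ (U(u) = 4/(((u*u)*u)) = 4/((u²*u)) = 4/(u³) = 4/u³)
U(√(c + S))² = (4/(√(5 - 36))³)² = (4/(√(-31))³)² = (4/(I*√31)³)² = (4*(I*√31/961))² = (4*I*√31/961)² = -16/29791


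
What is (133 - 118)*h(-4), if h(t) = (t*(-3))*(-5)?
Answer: -900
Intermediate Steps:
h(t) = 15*t (h(t) = -3*t*(-5) = 15*t)
(133 - 118)*h(-4) = (133 - 118)*(15*(-4)) = 15*(-60) = -900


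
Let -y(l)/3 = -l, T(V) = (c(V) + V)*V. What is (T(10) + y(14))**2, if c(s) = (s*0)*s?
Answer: 20164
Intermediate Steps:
c(s) = 0 (c(s) = 0*s = 0)
T(V) = V**2 (T(V) = (0 + V)*V = V*V = V**2)
y(l) = 3*l (y(l) = -(-3)*l = 3*l)
(T(10) + y(14))**2 = (10**2 + 3*14)**2 = (100 + 42)**2 = 142**2 = 20164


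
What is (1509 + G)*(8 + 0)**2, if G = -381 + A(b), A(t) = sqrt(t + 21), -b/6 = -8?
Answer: 72192 + 64*sqrt(69) ≈ 72724.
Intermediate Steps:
b = 48 (b = -6*(-8) = 48)
A(t) = sqrt(21 + t)
G = -381 + sqrt(69) (G = -381 + sqrt(21 + 48) = -381 + sqrt(69) ≈ -372.69)
(1509 + G)*(8 + 0)**2 = (1509 + (-381 + sqrt(69)))*(8 + 0)**2 = (1128 + sqrt(69))*8**2 = (1128 + sqrt(69))*64 = 72192 + 64*sqrt(69)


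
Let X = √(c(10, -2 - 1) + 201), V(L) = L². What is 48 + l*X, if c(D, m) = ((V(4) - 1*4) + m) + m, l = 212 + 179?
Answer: 48 + 1173*√23 ≈ 5673.5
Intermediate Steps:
l = 391
c(D, m) = 12 + 2*m (c(D, m) = ((4² - 1*4) + m) + m = ((16 - 4) + m) + m = (12 + m) + m = 12 + 2*m)
X = 3*√23 (X = √((12 + 2*(-2 - 1)) + 201) = √((12 + 2*(-3)) + 201) = √((12 - 6) + 201) = √(6 + 201) = √207 = 3*√23 ≈ 14.387)
48 + l*X = 48 + 391*(3*√23) = 48 + 1173*√23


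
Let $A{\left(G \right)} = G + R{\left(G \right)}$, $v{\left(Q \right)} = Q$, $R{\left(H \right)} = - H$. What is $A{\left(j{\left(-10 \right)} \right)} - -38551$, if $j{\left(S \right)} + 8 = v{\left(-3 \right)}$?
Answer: $38551$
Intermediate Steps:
$j{\left(S \right)} = -11$ ($j{\left(S \right)} = -8 - 3 = -11$)
$A{\left(G \right)} = 0$ ($A{\left(G \right)} = G - G = 0$)
$A{\left(j{\left(-10 \right)} \right)} - -38551 = 0 - -38551 = 0 + 38551 = 38551$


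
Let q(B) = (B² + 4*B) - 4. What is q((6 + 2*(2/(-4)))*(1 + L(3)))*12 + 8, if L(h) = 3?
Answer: 5720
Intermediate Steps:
q(B) = -4 + B² + 4*B
q((6 + 2*(2/(-4)))*(1 + L(3)))*12 + 8 = (-4 + ((6 + 2*(2/(-4)))*(1 + 3))² + 4*((6 + 2*(2/(-4)))*(1 + 3)))*12 + 8 = (-4 + ((6 + 2*(2*(-¼)))*4)² + 4*((6 + 2*(2*(-¼)))*4))*12 + 8 = (-4 + ((6 + 2*(-½))*4)² + 4*((6 + 2*(-½))*4))*12 + 8 = (-4 + ((6 - 1)*4)² + 4*((6 - 1)*4))*12 + 8 = (-4 + (5*4)² + 4*(5*4))*12 + 8 = (-4 + 20² + 4*20)*12 + 8 = (-4 + 400 + 80)*12 + 8 = 476*12 + 8 = 5712 + 8 = 5720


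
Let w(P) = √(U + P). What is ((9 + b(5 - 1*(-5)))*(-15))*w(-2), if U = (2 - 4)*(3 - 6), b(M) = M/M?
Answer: -300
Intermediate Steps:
b(M) = 1
U = 6 (U = -2*(-3) = 6)
w(P) = √(6 + P)
((9 + b(5 - 1*(-5)))*(-15))*w(-2) = ((9 + 1)*(-15))*√(6 - 2) = (10*(-15))*√4 = -150*2 = -300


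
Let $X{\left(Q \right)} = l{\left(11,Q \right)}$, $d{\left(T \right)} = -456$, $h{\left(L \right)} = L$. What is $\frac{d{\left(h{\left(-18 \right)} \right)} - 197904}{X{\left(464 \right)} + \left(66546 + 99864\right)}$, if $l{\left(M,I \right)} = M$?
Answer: $- \frac{10440}{8759} \approx -1.1919$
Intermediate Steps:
$X{\left(Q \right)} = 11$
$\frac{d{\left(h{\left(-18 \right)} \right)} - 197904}{X{\left(464 \right)} + \left(66546 + 99864\right)} = \frac{-456 - 197904}{11 + \left(66546 + 99864\right)} = - \frac{198360}{11 + 166410} = - \frac{198360}{166421} = \left(-198360\right) \frac{1}{166421} = - \frac{10440}{8759}$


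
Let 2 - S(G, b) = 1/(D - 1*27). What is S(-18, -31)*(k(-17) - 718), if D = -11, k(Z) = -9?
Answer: -55979/38 ≈ -1473.1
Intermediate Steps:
S(G, b) = 77/38 (S(G, b) = 2 - 1/(-11 - 1*27) = 2 - 1/(-11 - 27) = 2 - 1/(-38) = 2 - 1*(-1/38) = 2 + 1/38 = 77/38)
S(-18, -31)*(k(-17) - 718) = 77*(-9 - 718)/38 = (77/38)*(-727) = -55979/38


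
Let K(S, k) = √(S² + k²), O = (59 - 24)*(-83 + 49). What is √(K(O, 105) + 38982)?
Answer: √(38982 + 35*√1165) ≈ 200.44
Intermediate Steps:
O = -1190 (O = 35*(-34) = -1190)
√(K(O, 105) + 38982) = √(√((-1190)² + 105²) + 38982) = √(√(1416100 + 11025) + 38982) = √(√1427125 + 38982) = √(35*√1165 + 38982) = √(38982 + 35*√1165)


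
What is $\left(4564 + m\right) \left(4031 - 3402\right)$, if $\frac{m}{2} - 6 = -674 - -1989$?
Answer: $4532574$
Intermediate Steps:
$m = 2642$ ($m = 12 + 2 \left(-674 - -1989\right) = 12 + 2 \left(-674 + 1989\right) = 12 + 2 \cdot 1315 = 12 + 2630 = 2642$)
$\left(4564 + m\right) \left(4031 - 3402\right) = \left(4564 + 2642\right) \left(4031 - 3402\right) = 7206 \cdot 629 = 4532574$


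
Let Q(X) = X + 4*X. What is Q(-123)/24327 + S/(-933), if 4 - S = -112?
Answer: -377303/2521899 ≈ -0.14961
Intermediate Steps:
S = 116 (S = 4 - 1*(-112) = 4 + 112 = 116)
Q(X) = 5*X
Q(-123)/24327 + S/(-933) = (5*(-123))/24327 + 116/(-933) = -615*1/24327 + 116*(-1/933) = -205/8109 - 116/933 = -377303/2521899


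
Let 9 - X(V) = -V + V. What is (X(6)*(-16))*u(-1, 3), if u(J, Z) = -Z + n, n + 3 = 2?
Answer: 576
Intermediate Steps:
n = -1 (n = -3 + 2 = -1)
u(J, Z) = -1 - Z (u(J, Z) = -Z - 1 = -1 - Z)
X(V) = 9 (X(V) = 9 - (-V + V) = 9 - 1*0 = 9 + 0 = 9)
(X(6)*(-16))*u(-1, 3) = (9*(-16))*(-1 - 1*3) = -144*(-1 - 3) = -144*(-4) = 576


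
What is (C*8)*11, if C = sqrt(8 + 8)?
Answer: 352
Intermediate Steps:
C = 4 (C = sqrt(16) = 4)
(C*8)*11 = (4*8)*11 = 32*11 = 352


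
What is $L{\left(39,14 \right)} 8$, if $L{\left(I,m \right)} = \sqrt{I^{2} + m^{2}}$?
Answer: $8 \sqrt{1717} \approx 331.49$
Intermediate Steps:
$L{\left(39,14 \right)} 8 = \sqrt{39^{2} + 14^{2}} \cdot 8 = \sqrt{1521 + 196} \cdot 8 = \sqrt{1717} \cdot 8 = 8 \sqrt{1717}$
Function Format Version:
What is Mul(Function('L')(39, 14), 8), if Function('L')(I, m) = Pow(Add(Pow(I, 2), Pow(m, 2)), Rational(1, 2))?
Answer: Mul(8, Pow(1717, Rational(1, 2))) ≈ 331.49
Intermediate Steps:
Mul(Function('L')(39, 14), 8) = Mul(Pow(Add(Pow(39, 2), Pow(14, 2)), Rational(1, 2)), 8) = Mul(Pow(Add(1521, 196), Rational(1, 2)), 8) = Mul(Pow(1717, Rational(1, 2)), 8) = Mul(8, Pow(1717, Rational(1, 2)))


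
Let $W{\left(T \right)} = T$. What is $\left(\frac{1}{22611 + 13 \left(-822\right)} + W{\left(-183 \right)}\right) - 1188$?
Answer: $- \frac{16349174}{11925} \approx -1371.0$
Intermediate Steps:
$\left(\frac{1}{22611 + 13 \left(-822\right)} + W{\left(-183 \right)}\right) - 1188 = \left(\frac{1}{22611 + 13 \left(-822\right)} - 183\right) - 1188 = \left(\frac{1}{22611 - 10686} - 183\right) - 1188 = \left(\frac{1}{11925} - 183\right) - 1188 = - \frac{2182274}{11925} - 1188 = - \frac{16349174}{11925}$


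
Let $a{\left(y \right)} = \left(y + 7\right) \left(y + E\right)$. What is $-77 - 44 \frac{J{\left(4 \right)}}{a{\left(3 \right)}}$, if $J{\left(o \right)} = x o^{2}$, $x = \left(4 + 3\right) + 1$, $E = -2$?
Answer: $- \frac{3201}{5} \approx -640.2$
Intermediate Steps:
$a{\left(y \right)} = \left(-2 + y\right) \left(7 + y\right)$ ($a{\left(y \right)} = \left(y + 7\right) \left(y - 2\right) = \left(7 + y\right) \left(-2 + y\right) = \left(-2 + y\right) \left(7 + y\right)$)
$x = 8$ ($x = 7 + 1 = 8$)
$J{\left(o \right)} = 8 o^{2}$
$-77 - 44 \frac{J{\left(4 \right)}}{a{\left(3 \right)}} = -77 - 44 \frac{8 \cdot 4^{2}}{-14 + 3^{2} + 5 \cdot 3} = -77 - 44 \frac{8 \cdot 16}{-14 + 9 + 15} = -77 - 44 \cdot \frac{128}{10} = -77 - 44 \cdot 128 \cdot \frac{1}{10} = -77 - \frac{2816}{5} = - \frac{3201}{5}$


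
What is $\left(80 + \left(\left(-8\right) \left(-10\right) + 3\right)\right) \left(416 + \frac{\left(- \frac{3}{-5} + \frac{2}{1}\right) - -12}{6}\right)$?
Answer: $\frac{2046139}{30} \approx 68205.0$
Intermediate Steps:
$\left(80 + \left(\left(-8\right) \left(-10\right) + 3\right)\right) \left(416 + \frac{\left(- \frac{3}{-5} + \frac{2}{1}\right) - -12}{6}\right) = \left(80 + \left(80 + 3\right)\right) \left(416 + \left(\left(\left(-3\right) \left(- \frac{1}{5}\right) + 2 \cdot 1\right) + 12\right) \frac{1}{6}\right) = \left(80 + 83\right) \left(416 + \left(\left(\frac{3}{5} + 2\right) + 12\right) \frac{1}{6}\right) = 163 \left(416 + \left(\frac{13}{5} + 12\right) \frac{1}{6}\right) = 163 \left(416 + \frac{73}{5} \cdot \frac{1}{6}\right) = 163 \left(416 + \frac{73}{30}\right) = 163 \cdot \frac{12553}{30} = \frac{2046139}{30}$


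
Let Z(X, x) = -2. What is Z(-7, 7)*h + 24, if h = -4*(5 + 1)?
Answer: 72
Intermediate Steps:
h = -24 (h = -4*6 = -24)
Z(-7, 7)*h + 24 = -2*(-24) + 24 = 48 + 24 = 72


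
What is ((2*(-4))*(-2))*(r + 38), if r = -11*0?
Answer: 608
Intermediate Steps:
r = 0
((2*(-4))*(-2))*(r + 38) = ((2*(-4))*(-2))*(0 + 38) = -8*(-2)*38 = 16*38 = 608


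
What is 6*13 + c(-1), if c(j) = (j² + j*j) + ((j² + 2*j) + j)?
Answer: 78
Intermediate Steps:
c(j) = 3*j + 3*j² (c(j) = (j² + j²) + (j² + 3*j) = 2*j² + (j² + 3*j) = 3*j + 3*j²)
6*13 + c(-1) = 6*13 + 3*(-1)*(1 - 1) = 78 + 3*(-1)*0 = 78 + 0 = 78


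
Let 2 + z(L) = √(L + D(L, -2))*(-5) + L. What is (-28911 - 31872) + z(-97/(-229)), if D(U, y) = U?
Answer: -13919668/229 - 5*√44426/229 ≈ -60789.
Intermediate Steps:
z(L) = -2 + L - 5*√2*√L (z(L) = -2 + (√(L + L)*(-5) + L) = -2 + (√(2*L)*(-5) + L) = -2 + ((√2*√L)*(-5) + L) = -2 + (-5*√2*√L + L) = -2 + (L - 5*√2*√L) = -2 + L - 5*√2*√L)
(-28911 - 31872) + z(-97/(-229)) = (-28911 - 31872) + (-2 - 97/(-229) - 5*√2*√(-97/(-229))) = -60783 + (-2 - 97*(-1/229) - 5*√2*√(-97*(-1/229))) = -60783 + (-2 + 97/229 - 5*√2*√(97/229)) = -60783 + (-2 + 97/229 - 5*√2*√22213/229) = -60783 + (-2 + 97/229 - 5*√44426/229) = -60783 + (-361/229 - 5*√44426/229) = -13919668/229 - 5*√44426/229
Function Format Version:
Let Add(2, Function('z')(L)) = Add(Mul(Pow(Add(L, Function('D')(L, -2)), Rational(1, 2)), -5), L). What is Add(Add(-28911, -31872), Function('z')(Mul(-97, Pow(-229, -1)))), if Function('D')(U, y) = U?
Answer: Add(Rational(-13919668, 229), Mul(Rational(-5, 229), Pow(44426, Rational(1, 2)))) ≈ -60789.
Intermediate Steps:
Function('z')(L) = Add(-2, L, Mul(-5, Pow(2, Rational(1, 2)), Pow(L, Rational(1, 2)))) (Function('z')(L) = Add(-2, Add(Mul(Pow(Add(L, L), Rational(1, 2)), -5), L)) = Add(-2, Add(Mul(Pow(Mul(2, L), Rational(1, 2)), -5), L)) = Add(-2, Add(Mul(Mul(Pow(2, Rational(1, 2)), Pow(L, Rational(1, 2))), -5), L)) = Add(-2, Add(Mul(-5, Pow(2, Rational(1, 2)), Pow(L, Rational(1, 2))), L)) = Add(-2, Add(L, Mul(-5, Pow(2, Rational(1, 2)), Pow(L, Rational(1, 2))))) = Add(-2, L, Mul(-5, Pow(2, Rational(1, 2)), Pow(L, Rational(1, 2)))))
Add(Add(-28911, -31872), Function('z')(Mul(-97, Pow(-229, -1)))) = Add(Add(-28911, -31872), Add(-2, Mul(-97, Pow(-229, -1)), Mul(-5, Pow(2, Rational(1, 2)), Pow(Mul(-97, Pow(-229, -1)), Rational(1, 2))))) = Add(-60783, Add(-2, Mul(-97, Rational(-1, 229)), Mul(-5, Pow(2, Rational(1, 2)), Pow(Mul(-97, Rational(-1, 229)), Rational(1, 2))))) = Add(-60783, Add(-2, Rational(97, 229), Mul(-5, Pow(2, Rational(1, 2)), Pow(Rational(97, 229), Rational(1, 2))))) = Add(-60783, Add(-2, Rational(97, 229), Mul(-5, Pow(2, Rational(1, 2)), Mul(Rational(1, 229), Pow(22213, Rational(1, 2)))))) = Add(-60783, Add(-2, Rational(97, 229), Mul(Rational(-5, 229), Pow(44426, Rational(1, 2))))) = Add(-60783, Add(Rational(-361, 229), Mul(Rational(-5, 229), Pow(44426, Rational(1, 2))))) = Add(Rational(-13919668, 229), Mul(Rational(-5, 229), Pow(44426, Rational(1, 2))))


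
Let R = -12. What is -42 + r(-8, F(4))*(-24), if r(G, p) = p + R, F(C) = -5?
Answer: 366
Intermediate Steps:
r(G, p) = -12 + p (r(G, p) = p - 12 = -12 + p)
-42 + r(-8, F(4))*(-24) = -42 + (-12 - 5)*(-24) = -42 - 17*(-24) = -42 + 408 = 366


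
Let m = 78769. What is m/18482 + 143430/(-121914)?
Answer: 1158695101/375535758 ≈ 3.0854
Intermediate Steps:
m/18482 + 143430/(-121914) = 78769/18482 + 143430/(-121914) = 78769*(1/18482) + 143430*(-1/121914) = 78769/18482 - 23905/20319 = 1158695101/375535758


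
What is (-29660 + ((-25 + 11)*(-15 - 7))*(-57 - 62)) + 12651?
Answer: -53661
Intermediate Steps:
(-29660 + ((-25 + 11)*(-15 - 7))*(-57 - 62)) + 12651 = (-29660 - 14*(-22)*(-119)) + 12651 = (-29660 + 308*(-119)) + 12651 = (-29660 - 36652) + 12651 = -66312 + 12651 = -53661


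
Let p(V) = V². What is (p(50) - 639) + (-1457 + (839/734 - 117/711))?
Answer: 23483083/57986 ≈ 404.98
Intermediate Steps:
(p(50) - 639) + (-1457 + (839/734 - 117/711)) = (50² - 639) + (-1457 + (839/734 - 117/711)) = (2500 - 639) + (-1457 + (839*(1/734) - 117*1/711)) = 1861 + (-1457 + (839/734 - 13/79)) = 1861 + (-1457 + 56739/57986) = 1861 - 84428863/57986 = 23483083/57986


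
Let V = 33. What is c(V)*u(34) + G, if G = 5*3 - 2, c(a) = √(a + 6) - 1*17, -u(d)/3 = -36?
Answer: -1823 + 108*√39 ≈ -1148.5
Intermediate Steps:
u(d) = 108 (u(d) = -3*(-36) = 108)
c(a) = -17 + √(6 + a) (c(a) = √(6 + a) - 17 = -17 + √(6 + a))
G = 13 (G = 15 - 2 = 13)
c(V)*u(34) + G = (-17 + √(6 + 33))*108 + 13 = (-17 + √39)*108 + 13 = (-1836 + 108*√39) + 13 = -1823 + 108*√39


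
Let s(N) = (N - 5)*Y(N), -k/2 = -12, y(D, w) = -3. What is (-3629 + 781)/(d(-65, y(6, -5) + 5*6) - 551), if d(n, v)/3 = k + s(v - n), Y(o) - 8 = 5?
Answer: -1424/1457 ≈ -0.97735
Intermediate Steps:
Y(o) = 13 (Y(o) = 8 + 5 = 13)
k = 24 (k = -2*(-12) = 24)
s(N) = -65 + 13*N (s(N) = (N - 5)*13 = (-5 + N)*13 = -65 + 13*N)
d(n, v) = -123 - 39*n + 39*v (d(n, v) = 3*(24 + (-65 + 13*(v - n))) = 3*(24 + (-65 + (-13*n + 13*v))) = 3*(24 + (-65 - 13*n + 13*v)) = 3*(-41 - 13*n + 13*v) = -123 - 39*n + 39*v)
(-3629 + 781)/(d(-65, y(6, -5) + 5*6) - 551) = (-3629 + 781)/((-123 - 39*(-65) + 39*(-3 + 5*6)) - 551) = -2848/((-123 + 2535 + 39*(-3 + 30)) - 551) = -2848/((-123 + 2535 + 39*27) - 551) = -2848/((-123 + 2535 + 1053) - 551) = -2848/(3465 - 551) = -2848/2914 = -2848*1/2914 = -1424/1457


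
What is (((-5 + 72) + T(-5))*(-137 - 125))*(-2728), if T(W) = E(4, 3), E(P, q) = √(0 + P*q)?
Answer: 47887312 + 1429472*√3 ≈ 5.0363e+7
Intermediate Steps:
E(P, q) = √(P*q)
T(W) = 2*√3 (T(W) = √(4*3) = √12 = 2*√3)
(((-5 + 72) + T(-5))*(-137 - 125))*(-2728) = (((-5 + 72) + 2*√3)*(-137 - 125))*(-2728) = ((67 + 2*√3)*(-262))*(-2728) = (-17554 - 524*√3)*(-2728) = 47887312 + 1429472*√3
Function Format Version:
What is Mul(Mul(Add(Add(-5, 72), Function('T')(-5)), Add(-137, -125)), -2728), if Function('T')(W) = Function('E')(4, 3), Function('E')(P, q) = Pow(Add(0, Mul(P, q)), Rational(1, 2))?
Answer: Add(47887312, Mul(1429472, Pow(3, Rational(1, 2)))) ≈ 5.0363e+7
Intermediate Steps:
Function('E')(P, q) = Pow(Mul(P, q), Rational(1, 2))
Function('T')(W) = Mul(2, Pow(3, Rational(1, 2))) (Function('T')(W) = Pow(Mul(4, 3), Rational(1, 2)) = Pow(12, Rational(1, 2)) = Mul(2, Pow(3, Rational(1, 2))))
Mul(Mul(Add(Add(-5, 72), Function('T')(-5)), Add(-137, -125)), -2728) = Mul(Mul(Add(Add(-5, 72), Mul(2, Pow(3, Rational(1, 2)))), Add(-137, -125)), -2728) = Mul(Mul(Add(67, Mul(2, Pow(3, Rational(1, 2)))), -262), -2728) = Mul(Add(-17554, Mul(-524, Pow(3, Rational(1, 2)))), -2728) = Add(47887312, Mul(1429472, Pow(3, Rational(1, 2))))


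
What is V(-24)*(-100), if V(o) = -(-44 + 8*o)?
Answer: -23600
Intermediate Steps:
V(o) = 44 - 8*o (V(o) = -(-44 + 8*o) = -4*(-11 + 2*o) = 44 - 8*o)
V(-24)*(-100) = (44 - 8*(-24))*(-100) = (44 + 192)*(-100) = 236*(-100) = -23600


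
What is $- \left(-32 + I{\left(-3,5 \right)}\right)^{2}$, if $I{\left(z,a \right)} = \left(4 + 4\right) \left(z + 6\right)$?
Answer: $-64$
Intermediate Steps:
$I{\left(z,a \right)} = 48 + 8 z$ ($I{\left(z,a \right)} = 8 \left(6 + z\right) = 48 + 8 z$)
$- \left(-32 + I{\left(-3,5 \right)}\right)^{2} = - \left(-32 + \left(48 + 8 \left(-3\right)\right)\right)^{2} = - \left(-32 + \left(48 - 24\right)\right)^{2} = - \left(-32 + 24\right)^{2} = - \left(-8\right)^{2} = \left(-1\right) 64 = -64$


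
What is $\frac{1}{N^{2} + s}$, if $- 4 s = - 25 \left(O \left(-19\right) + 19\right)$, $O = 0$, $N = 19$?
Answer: $\frac{4}{1919} \approx 0.0020844$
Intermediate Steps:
$s = \frac{475}{4}$ ($s = - \frac{\left(-25\right) \left(0 \left(-19\right) + 19\right)}{4} = - \frac{\left(-25\right) \left(0 + 19\right)}{4} = - \frac{\left(-25\right) 19}{4} = \left(- \frac{1}{4}\right) \left(-475\right) = \frac{475}{4} \approx 118.75$)
$\frac{1}{N^{2} + s} = \frac{1}{19^{2} + \frac{475}{4}} = \frac{1}{361 + \frac{475}{4}} = \frac{1}{\frac{1919}{4}} = \frac{4}{1919}$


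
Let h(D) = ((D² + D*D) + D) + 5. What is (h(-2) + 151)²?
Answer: 26244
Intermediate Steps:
h(D) = 5 + D + 2*D² (h(D) = ((D² + D²) + D) + 5 = (2*D² + D) + 5 = (D + 2*D²) + 5 = 5 + D + 2*D²)
(h(-2) + 151)² = ((5 - 2 + 2*(-2)²) + 151)² = ((5 - 2 + 2*4) + 151)² = ((5 - 2 + 8) + 151)² = (11 + 151)² = 162² = 26244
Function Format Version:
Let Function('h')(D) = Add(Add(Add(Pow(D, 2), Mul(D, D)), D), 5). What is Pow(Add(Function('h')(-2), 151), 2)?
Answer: 26244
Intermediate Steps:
Function('h')(D) = Add(5, D, Mul(2, Pow(D, 2))) (Function('h')(D) = Add(Add(Add(Pow(D, 2), Pow(D, 2)), D), 5) = Add(Add(Mul(2, Pow(D, 2)), D), 5) = Add(Add(D, Mul(2, Pow(D, 2))), 5) = Add(5, D, Mul(2, Pow(D, 2))))
Pow(Add(Function('h')(-2), 151), 2) = Pow(Add(Add(5, -2, Mul(2, Pow(-2, 2))), 151), 2) = Pow(Add(Add(5, -2, Mul(2, 4)), 151), 2) = Pow(Add(Add(5, -2, 8), 151), 2) = Pow(Add(11, 151), 2) = Pow(162, 2) = 26244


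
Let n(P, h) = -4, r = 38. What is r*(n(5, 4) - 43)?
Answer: -1786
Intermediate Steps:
r*(n(5, 4) - 43) = 38*(-4 - 43) = 38*(-47) = -1786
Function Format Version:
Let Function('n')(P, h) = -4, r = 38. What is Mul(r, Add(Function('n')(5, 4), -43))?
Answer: -1786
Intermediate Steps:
Mul(r, Add(Function('n')(5, 4), -43)) = Mul(38, Add(-4, -43)) = Mul(38, -47) = -1786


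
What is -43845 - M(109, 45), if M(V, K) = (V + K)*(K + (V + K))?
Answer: -74491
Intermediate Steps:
M(V, K) = (K + V)*(V + 2*K) (M(V, K) = (K + V)*(K + (K + V)) = (K + V)*(V + 2*K))
-43845 - M(109, 45) = -43845 - (109² + 2*45² + 3*45*109) = -43845 - (11881 + 2*2025 + 14715) = -43845 - (11881 + 4050 + 14715) = -43845 - 1*30646 = -43845 - 30646 = -74491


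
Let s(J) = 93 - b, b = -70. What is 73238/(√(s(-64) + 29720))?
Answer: 73238*√29883/29883 ≈ 423.67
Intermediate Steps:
s(J) = 163 (s(J) = 93 - 1*(-70) = 93 + 70 = 163)
73238/(√(s(-64) + 29720)) = 73238/(√(163 + 29720)) = 73238/(√29883) = 73238*(√29883/29883) = 73238*√29883/29883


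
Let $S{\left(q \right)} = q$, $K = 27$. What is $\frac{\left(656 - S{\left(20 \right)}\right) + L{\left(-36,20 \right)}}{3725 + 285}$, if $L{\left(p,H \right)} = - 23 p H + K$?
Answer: $\frac{17223}{4010} \approx 4.295$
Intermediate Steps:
$L{\left(p,H \right)} = 27 - 23 H p$ ($L{\left(p,H \right)} = - 23 p H + 27 = - 23 H p + 27 = 27 - 23 H p$)
$\frac{\left(656 - S{\left(20 \right)}\right) + L{\left(-36,20 \right)}}{3725 + 285} = \frac{\left(656 - 20\right) - \left(-27 + 460 \left(-36\right)\right)}{3725 + 285} = \frac{\left(656 - 20\right) + \left(27 + 16560\right)}{4010} = \left(636 + 16587\right) \frac{1}{4010} = 17223 \cdot \frac{1}{4010} = \frac{17223}{4010}$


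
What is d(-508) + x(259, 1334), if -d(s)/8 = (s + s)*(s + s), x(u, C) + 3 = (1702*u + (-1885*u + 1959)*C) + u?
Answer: -656482478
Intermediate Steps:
x(u, C) = -3 + 1703*u + C*(1959 - 1885*u) (x(u, C) = -3 + ((1702*u + (-1885*u + 1959)*C) + u) = -3 + ((1702*u + (1959 - 1885*u)*C) + u) = -3 + ((1702*u + C*(1959 - 1885*u)) + u) = -3 + (1703*u + C*(1959 - 1885*u)) = -3 + 1703*u + C*(1959 - 1885*u))
d(s) = -32*s² (d(s) = -8*(s + s)*(s + s) = -8*2*s*2*s = -32*s²)
d(-508) + x(259, 1334) = -32*(-508)² + (-3 + 1703*259 + 1959*1334 - 1885*1334*259) = -32*258064 + (-3 + 441077 + 2613306 - 651278810) = -8258048 - 648224430 = -656482478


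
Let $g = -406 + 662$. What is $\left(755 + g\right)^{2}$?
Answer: $1022121$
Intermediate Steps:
$g = 256$
$\left(755 + g\right)^{2} = \left(755 + 256\right)^{2} = 1011^{2} = 1022121$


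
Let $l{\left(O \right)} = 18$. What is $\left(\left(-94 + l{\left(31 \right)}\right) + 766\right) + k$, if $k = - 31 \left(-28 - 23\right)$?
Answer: $2271$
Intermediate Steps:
$k = 1581$ ($k = \left(-31\right) \left(-51\right) = 1581$)
$\left(\left(-94 + l{\left(31 \right)}\right) + 766\right) + k = \left(\left(-94 + 18\right) + 766\right) + 1581 = \left(-76 + 766\right) + 1581 = 690 + 1581 = 2271$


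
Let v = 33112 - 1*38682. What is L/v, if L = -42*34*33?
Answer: 23562/2785 ≈ 8.4603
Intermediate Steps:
v = -5570 (v = 33112 - 38682 = -5570)
L = -47124 (L = -1428*33 = -47124)
L/v = -47124/(-5570) = -47124*(-1/5570) = 23562/2785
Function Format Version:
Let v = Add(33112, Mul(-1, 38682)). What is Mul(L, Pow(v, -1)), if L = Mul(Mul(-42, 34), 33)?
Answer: Rational(23562, 2785) ≈ 8.4603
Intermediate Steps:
v = -5570 (v = Add(33112, -38682) = -5570)
L = -47124 (L = Mul(-1428, 33) = -47124)
Mul(L, Pow(v, -1)) = Mul(-47124, Pow(-5570, -1)) = Mul(-47124, Rational(-1, 5570)) = Rational(23562, 2785)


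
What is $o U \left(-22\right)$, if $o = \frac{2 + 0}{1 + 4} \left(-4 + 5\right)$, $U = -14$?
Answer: $\frac{616}{5} \approx 123.2$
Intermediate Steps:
$o = \frac{2}{5}$ ($o = \frac{2}{5} \cdot 1 = \frac{2}{5} \approx 0.4$)
$o U \left(-22\right) = \frac{2}{5} \left(-14\right) \left(-22\right) = \left(- \frac{28}{5}\right) \left(-22\right) = \frac{616}{5}$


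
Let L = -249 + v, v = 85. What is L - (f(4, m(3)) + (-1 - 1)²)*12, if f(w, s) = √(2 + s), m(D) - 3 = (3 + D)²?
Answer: -212 - 12*√41 ≈ -288.84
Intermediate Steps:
m(D) = 3 + (3 + D)²
L = -164 (L = -249 + 85 = -164)
L - (f(4, m(3)) + (-1 - 1)²)*12 = -164 - (√(2 + (3 + (3 + 3)²)) + (-1 - 1)²)*12 = -164 - (√(2 + (3 + 6²)) + (-2)²)*12 = -164 - (√(2 + (3 + 36)) + 4)*12 = -164 - (√(2 + 39) + 4)*12 = -164 - (√41 + 4)*12 = -164 - (4 + √41)*12 = -164 - (48 + 12*√41) = -164 + (-48 - 12*√41) = -212 - 12*√41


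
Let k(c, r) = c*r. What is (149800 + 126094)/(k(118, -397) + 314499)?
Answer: 275894/267653 ≈ 1.0308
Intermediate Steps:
(149800 + 126094)/(k(118, -397) + 314499) = (149800 + 126094)/(118*(-397) + 314499) = 275894/(-46846 + 314499) = 275894/267653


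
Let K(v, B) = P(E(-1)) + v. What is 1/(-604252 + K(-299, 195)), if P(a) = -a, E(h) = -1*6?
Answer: -1/604545 ≈ -1.6541e-6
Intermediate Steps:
E(h) = -6
K(v, B) = 6 + v (K(v, B) = -1*(-6) + v = 6 + v)
1/(-604252 + K(-299, 195)) = 1/(-604252 + (6 - 299)) = 1/(-604252 - 293) = 1/(-604545) = -1/604545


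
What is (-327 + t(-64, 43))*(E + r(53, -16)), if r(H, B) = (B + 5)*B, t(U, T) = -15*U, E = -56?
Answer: 75960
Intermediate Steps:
r(H, B) = B*(5 + B) (r(H, B) = (5 + B)*B = B*(5 + B))
(-327 + t(-64, 43))*(E + r(53, -16)) = (-327 - 15*(-64))*(-56 - 16*(5 - 16)) = (-327 + 960)*(-56 - 16*(-11)) = 633*(-56 + 176) = 633*120 = 75960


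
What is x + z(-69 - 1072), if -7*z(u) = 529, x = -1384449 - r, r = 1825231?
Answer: -22468289/7 ≈ -3.2098e+6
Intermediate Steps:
x = -3209680 (x = -1384449 - 1*1825231 = -1384449 - 1825231 = -3209680)
z(u) = -529/7 (z(u) = -1/7*529 = -529/7)
x + z(-69 - 1072) = -3209680 - 529/7 = -22468289/7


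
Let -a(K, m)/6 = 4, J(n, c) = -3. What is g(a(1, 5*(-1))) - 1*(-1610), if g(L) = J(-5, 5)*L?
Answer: 1682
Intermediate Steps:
a(K, m) = -24 (a(K, m) = -6*4 = -24)
g(L) = -3*L
g(a(1, 5*(-1))) - 1*(-1610) = -3*(-24) - 1*(-1610) = 72 + 1610 = 1682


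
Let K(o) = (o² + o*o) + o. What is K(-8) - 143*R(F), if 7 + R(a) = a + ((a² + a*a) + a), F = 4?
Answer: -4599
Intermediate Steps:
R(a) = -7 + 2*a + 2*a² (R(a) = -7 + (a + ((a² + a*a) + a)) = -7 + (a + ((a² + a²) + a)) = -7 + (a + (2*a² + a)) = -7 + (a + (a + 2*a²)) = -7 + (2*a + 2*a²) = -7 + 2*a + 2*a²)
K(o) = o + 2*o² (K(o) = (o² + o²) + o = 2*o² + o = o + 2*o²)
K(-8) - 143*R(F) = -8*(1 + 2*(-8)) - 143*(-7 + 2*4 + 2*4²) = -8*(1 - 16) - 143*(-7 + 8 + 2*16) = -8*(-15) - 143*(-7 + 8 + 32) = 120 - 143*33 = 120 - 4719 = -4599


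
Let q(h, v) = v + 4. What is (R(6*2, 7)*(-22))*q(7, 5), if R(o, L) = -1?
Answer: 198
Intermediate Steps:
q(h, v) = 4 + v
(R(6*2, 7)*(-22))*q(7, 5) = (-1*(-22))*(4 + 5) = 22*9 = 198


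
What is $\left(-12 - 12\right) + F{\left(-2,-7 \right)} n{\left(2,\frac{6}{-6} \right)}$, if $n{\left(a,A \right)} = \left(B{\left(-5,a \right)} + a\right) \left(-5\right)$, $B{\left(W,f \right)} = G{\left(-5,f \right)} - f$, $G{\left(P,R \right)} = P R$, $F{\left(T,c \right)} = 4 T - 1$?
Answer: $-474$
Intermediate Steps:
$F{\left(T,c \right)} = -1 + 4 T$
$B{\left(W,f \right)} = - 6 f$ ($B{\left(W,f \right)} = - 5 f - f = - 6 f$)
$n{\left(a,A \right)} = 25 a$ ($n{\left(a,A \right)} = \left(- 6 a + a\right) \left(-5\right) = - 5 a \left(-5\right) = 25 a$)
$\left(-12 - 12\right) + F{\left(-2,-7 \right)} n{\left(2,\frac{6}{-6} \right)} = \left(-12 - 12\right) + \left(-1 + 4 \left(-2\right)\right) 25 \cdot 2 = \left(-12 - 12\right) + \left(-1 - 8\right) 50 = -24 - 450 = -474$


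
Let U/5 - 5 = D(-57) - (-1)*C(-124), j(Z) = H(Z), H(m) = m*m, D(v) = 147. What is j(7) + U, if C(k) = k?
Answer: 189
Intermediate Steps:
H(m) = m**2
j(Z) = Z**2
U = 140 (U = 25 + 5*(147 - (-1)*(-124)) = 25 + 5*(147 - 1*124) = 25 + 5*(147 - 124) = 25 + 5*23 = 25 + 115 = 140)
j(7) + U = 7**2 + 140 = 49 + 140 = 189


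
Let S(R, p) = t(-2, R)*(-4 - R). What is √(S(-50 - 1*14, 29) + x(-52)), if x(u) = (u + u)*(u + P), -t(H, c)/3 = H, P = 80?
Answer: 2*I*√638 ≈ 50.517*I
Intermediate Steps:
t(H, c) = -3*H
S(R, p) = -24 - 6*R (S(R, p) = (-3*(-2))*(-4 - R) = 6*(-4 - R) = -24 - 6*R)
x(u) = 2*u*(80 + u) (x(u) = (u + u)*(u + 80) = (2*u)*(80 + u) = 2*u*(80 + u))
√(S(-50 - 1*14, 29) + x(-52)) = √((-24 - 6*(-50 - 1*14)) + 2*(-52)*(80 - 52)) = √((-24 - 6*(-50 - 14)) + 2*(-52)*28) = √((-24 - 6*(-64)) - 2912) = √((-24 + 384) - 2912) = √(360 - 2912) = √(-2552) = 2*I*√638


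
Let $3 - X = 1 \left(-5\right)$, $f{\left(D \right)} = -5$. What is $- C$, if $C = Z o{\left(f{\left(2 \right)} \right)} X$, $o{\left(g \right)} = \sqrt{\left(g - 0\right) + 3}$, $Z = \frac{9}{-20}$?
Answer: $\frac{18 i \sqrt{2}}{5} \approx 5.0912 i$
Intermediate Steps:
$Z = - \frac{9}{20}$ ($Z = 9 \left(- \frac{1}{20}\right) = - \frac{9}{20} \approx -0.45$)
$X = 8$ ($X = 3 - 1 \left(-5\right) = 3 - -5 = 3 + 5 = 8$)
$o{\left(g \right)} = \sqrt{3 + g}$ ($o{\left(g \right)} = \sqrt{\left(g + 0\right) + 3} = \sqrt{g + 3} = \sqrt{3 + g}$)
$C = - \frac{18 i \sqrt{2}}{5}$ ($C = - \frac{9 \sqrt{3 - 5}}{20} \cdot 8 = - \frac{9 \sqrt{-2}}{20} \cdot 8 = - \frac{9 i \sqrt{2}}{20} \cdot 8 = - \frac{18 i \sqrt{2}}{5} \approx - 5.0912 i$)
$- C = - \frac{\left(-18\right) i \sqrt{2}}{5} = \frac{18 i \sqrt{2}}{5}$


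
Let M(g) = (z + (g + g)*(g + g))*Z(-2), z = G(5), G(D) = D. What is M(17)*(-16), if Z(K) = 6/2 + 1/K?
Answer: -46440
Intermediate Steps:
Z(K) = 3 + 1/K (Z(K) = 6*(½) + 1/K = 3 + 1/K)
z = 5
M(g) = 25/2 + 10*g² (M(g) = (5 + (g + g)*(g + g))*(3 + 1/(-2)) = (5 + (2*g)*(2*g))*(3 - ½) = (5 + 4*g²)*(5/2) = 25/2 + 10*g²)
M(17)*(-16) = (25/2 + 10*17²)*(-16) = (25/2 + 10*289)*(-16) = (25/2 + 2890)*(-16) = (5805/2)*(-16) = -46440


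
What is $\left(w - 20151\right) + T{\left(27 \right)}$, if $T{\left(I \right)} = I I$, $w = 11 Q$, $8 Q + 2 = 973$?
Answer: $- \frac{144695}{8} \approx -18087.0$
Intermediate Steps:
$Q = \frac{971}{8}$ ($Q = - \frac{1}{4} + \frac{1}{8} \cdot 973 = - \frac{1}{4} + \frac{973}{8} = \frac{971}{8} \approx 121.38$)
$w = \frac{10681}{8}$ ($w = 11 \cdot \frac{971}{8} = \frac{10681}{8} \approx 1335.1$)
$T{\left(I \right)} = I^{2}$
$\left(w - 20151\right) + T{\left(27 \right)} = \left(\frac{10681}{8} - 20151\right) + 27^{2} = - \frac{150527}{8} + 729 = - \frac{144695}{8}$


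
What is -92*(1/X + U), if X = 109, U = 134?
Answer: -1343844/109 ≈ -12329.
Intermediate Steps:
-92*(1/X + U) = -92*(1/109 + 134) = -92*14607/109 = -1343844/109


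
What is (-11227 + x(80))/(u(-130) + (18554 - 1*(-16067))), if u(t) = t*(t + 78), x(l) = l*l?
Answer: -4827/41381 ≈ -0.11665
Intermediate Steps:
x(l) = l²
u(t) = t*(78 + t)
(-11227 + x(80))/(u(-130) + (18554 - 1*(-16067))) = (-11227 + 80²)/(-130*(78 - 130) + (18554 - 1*(-16067))) = (-11227 + 6400)/(-130*(-52) + (18554 + 16067)) = -4827/(6760 + 34621) = -4827/41381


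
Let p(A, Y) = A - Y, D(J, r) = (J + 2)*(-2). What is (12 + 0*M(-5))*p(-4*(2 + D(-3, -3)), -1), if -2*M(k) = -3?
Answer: -180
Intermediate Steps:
D(J, r) = -4 - 2*J (D(J, r) = (2 + J)*(-2) = -4 - 2*J)
M(k) = 3/2 (M(k) = -½*(-3) = 3/2)
(12 + 0*M(-5))*p(-4*(2 + D(-3, -3)), -1) = (12 + 0*(3/2))*(-4*(2 + (-4 - 2*(-3))) - 1*(-1)) = (12 + 0)*(-4*(2 + (-4 + 6)) + 1) = 12*(-4*(2 + 2) + 1) = 12*(-4*4 + 1) = 12*(-16 + 1) = 12*(-15) = -180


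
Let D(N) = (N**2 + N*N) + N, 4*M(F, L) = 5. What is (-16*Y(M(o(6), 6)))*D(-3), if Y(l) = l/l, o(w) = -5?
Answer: -240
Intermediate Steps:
M(F, L) = 5/4 (M(F, L) = (1/4)*5 = 5/4)
D(N) = N + 2*N**2 (D(N) = (N**2 + N**2) + N = 2*N**2 + N = N + 2*N**2)
Y(l) = 1
(-16*Y(M(o(6), 6)))*D(-3) = (-16*1)*(-3*(1 + 2*(-3))) = -(-48)*(1 - 6) = -(-48)*(-5) = -16*15 = -240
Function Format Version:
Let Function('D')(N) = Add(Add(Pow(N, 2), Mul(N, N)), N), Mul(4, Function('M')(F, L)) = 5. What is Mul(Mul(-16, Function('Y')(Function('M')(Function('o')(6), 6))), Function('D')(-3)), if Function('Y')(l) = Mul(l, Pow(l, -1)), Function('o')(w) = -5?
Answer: -240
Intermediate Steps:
Function('M')(F, L) = Rational(5, 4) (Function('M')(F, L) = Mul(Rational(1, 4), 5) = Rational(5, 4))
Function('D')(N) = Add(N, Mul(2, Pow(N, 2))) (Function('D')(N) = Add(Add(Pow(N, 2), Pow(N, 2)), N) = Add(Mul(2, Pow(N, 2)), N) = Add(N, Mul(2, Pow(N, 2))))
Function('Y')(l) = 1
Mul(Mul(-16, Function('Y')(Function('M')(Function('o')(6), 6))), Function('D')(-3)) = Mul(Mul(-16, 1), Mul(-3, Add(1, Mul(2, -3)))) = Mul(-16, Mul(-3, Add(1, -6))) = Mul(-16, Mul(-3, -5)) = Mul(-16, 15) = -240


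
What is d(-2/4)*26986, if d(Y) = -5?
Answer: -134930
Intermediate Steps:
d(-2/4)*26986 = -5*26986 = -134930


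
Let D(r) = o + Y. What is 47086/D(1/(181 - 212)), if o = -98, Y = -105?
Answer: -47086/203 ≈ -231.95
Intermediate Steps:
D(r) = -203 (D(r) = -98 - 105 = -203)
47086/D(1/(181 - 212)) = 47086/(-203) = 47086*(-1/203) = -47086/203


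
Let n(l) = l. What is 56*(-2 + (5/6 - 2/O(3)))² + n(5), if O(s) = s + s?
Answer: 131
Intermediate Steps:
O(s) = 2*s
56*(-2 + (5/6 - 2/O(3)))² + n(5) = 56*(-2 + (5/6 - 2/(2*3)))² + 5 = 56*(-2 + (5*(⅙) - 2/6))² + 5 = 56*(-2 + (⅚ - 2*⅙))² + 5 = 56*(-2 + (⅚ - ⅓))² + 5 = 56*(-2 + ½)² + 5 = 56*(-3/2)² + 5 = 56*(9/4) + 5 = 126 + 5 = 131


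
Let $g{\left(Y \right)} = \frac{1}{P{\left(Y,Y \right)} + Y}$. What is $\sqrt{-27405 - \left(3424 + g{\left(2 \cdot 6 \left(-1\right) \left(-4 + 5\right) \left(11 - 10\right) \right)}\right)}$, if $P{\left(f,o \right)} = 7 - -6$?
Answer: $i \sqrt{30830} \approx 175.58 i$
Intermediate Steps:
$P{\left(f,o \right)} = 13$ ($P{\left(f,o \right)} = 7 + 6 = 13$)
$g{\left(Y \right)} = \frac{1}{13 + Y}$
$\sqrt{-27405 - \left(3424 + g{\left(2 \cdot 6 \left(-1\right) \left(-4 + 5\right) \left(11 - 10\right) \right)}\right)} = \sqrt{-27405 - \left(3424 + \frac{1}{13 + 2 \cdot 6 \left(-1\right) \left(-4 + 5\right) \left(11 - 10\right)}\right)} = \sqrt{-27405 - \left(3424 + \frac{1}{13 + 12 \left(-1\right) 1 \cdot 1}\right)} = \sqrt{-27405 - \left(3424 + \frac{1}{13 - 12}\right)} = \sqrt{-27405 - 3425} = \sqrt{-30830} = i \sqrt{30830}$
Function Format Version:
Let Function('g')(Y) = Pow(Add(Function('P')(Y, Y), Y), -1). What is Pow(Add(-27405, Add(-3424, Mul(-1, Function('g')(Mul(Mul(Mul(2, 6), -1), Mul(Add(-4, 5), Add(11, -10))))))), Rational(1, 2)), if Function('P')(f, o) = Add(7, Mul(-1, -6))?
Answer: Mul(I, Pow(30830, Rational(1, 2))) ≈ Mul(175.58, I)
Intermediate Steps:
Function('P')(f, o) = 13 (Function('P')(f, o) = Add(7, 6) = 13)
Function('g')(Y) = Pow(Add(13, Y), -1)
Pow(Add(-27405, Add(-3424, Mul(-1, Function('g')(Mul(Mul(Mul(2, 6), -1), Mul(Add(-4, 5), Add(11, -10))))))), Rational(1, 2)) = Pow(Add(-27405, Add(-3424, Mul(-1, Pow(Add(13, Mul(Mul(Mul(2, 6), -1), Mul(Add(-4, 5), Add(11, -10)))), -1)))), Rational(1, 2)) = Pow(Add(-27405, Add(-3424, Mul(-1, Pow(Add(13, Mul(Mul(12, -1), Mul(1, 1))), -1)))), Rational(1, 2)) = Pow(Add(-27405, Add(-3424, Mul(-1, Pow(Add(13, Mul(-12, 1)), -1)))), Rational(1, 2)) = Pow(Add(-27405, Add(-3424, Mul(-1, Pow(Add(13, -12), -1)))), Rational(1, 2)) = Pow(Add(-27405, Add(-3424, Mul(-1, Pow(1, -1)))), Rational(1, 2)) = Pow(Add(-27405, Add(-3424, Mul(-1, 1))), Rational(1, 2)) = Pow(Add(-27405, Add(-3424, -1)), Rational(1, 2)) = Pow(Add(-27405, -3425), Rational(1, 2)) = Pow(-30830, Rational(1, 2)) = Mul(I, Pow(30830, Rational(1, 2)))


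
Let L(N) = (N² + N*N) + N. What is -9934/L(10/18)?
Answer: -804654/95 ≈ -8470.0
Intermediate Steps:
L(N) = N + 2*N² (L(N) = (N² + N²) + N = 2*N² + N = N + 2*N²)
-9934/L(10/18) = -9934*9/(5*(1 + 2*(10/18))) = -9934*9/(5*(1 + 2*(10*(1/18)))) = -9934*9/(5*(1 + 2*(5/9))) = -9934*9/(5*(1 + 10/9)) = -9934/((5/9)*(19/9)) = -9934/95/81 = -9934*81/95 = -804654/95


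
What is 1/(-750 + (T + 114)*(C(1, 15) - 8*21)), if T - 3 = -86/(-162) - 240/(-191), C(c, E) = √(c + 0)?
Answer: -15471/318509170 ≈ -4.8573e-5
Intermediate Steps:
C(c, E) = √c
T = 74066/15471 (T = 3 + (-86/(-162) - 240/(-191)) = 3 + (-86*(-1/162) - 240*(-1/191)) = 3 + (43/81 + 240/191) = 3 + 27653/15471 = 74066/15471 ≈ 4.7874)
1/(-750 + (T + 114)*(C(1, 15) - 8*21)) = 1/(-750 + (74066/15471 + 114)*(√1 - 8*21)) = 1/(-750 + 1837760*(1 - 168)/15471) = 1/(-750 + (1837760/15471)*(-167)) = 1/(-750 - 306905920/15471) = 1/(-318509170/15471) = -15471/318509170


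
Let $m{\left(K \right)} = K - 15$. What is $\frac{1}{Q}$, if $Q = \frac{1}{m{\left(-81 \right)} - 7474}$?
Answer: $-7570$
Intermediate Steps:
$m{\left(K \right)} = -15 + K$ ($m{\left(K \right)} = K - 15 = -15 + K$)
$Q = - \frac{1}{7570}$ ($Q = \frac{1}{\left(-15 - 81\right) - 7474} = \frac{1}{-96 - 7474} = \frac{1}{-7570} = - \frac{1}{7570} \approx -0.0001321$)
$\frac{1}{Q} = \frac{1}{- \frac{1}{7570}} = -7570$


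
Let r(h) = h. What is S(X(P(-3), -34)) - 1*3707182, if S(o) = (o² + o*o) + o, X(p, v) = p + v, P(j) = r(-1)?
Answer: -3704767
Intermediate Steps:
P(j) = -1
S(o) = o + 2*o² (S(o) = (o² + o²) + o = 2*o² + o = o + 2*o²)
S(X(P(-3), -34)) - 1*3707182 = (-1 - 34)*(1 + 2*(-1 - 34)) - 1*3707182 = -35*(1 + 2*(-35)) - 3707182 = -35*(1 - 70) - 3707182 = -35*(-69) - 3707182 = 2415 - 3707182 = -3704767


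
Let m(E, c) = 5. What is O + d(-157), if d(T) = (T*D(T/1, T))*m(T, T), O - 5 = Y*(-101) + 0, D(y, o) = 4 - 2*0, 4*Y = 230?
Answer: -17885/2 ≈ -8942.5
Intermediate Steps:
Y = 115/2 (Y = (¼)*230 = 115/2 ≈ 57.500)
D(y, o) = 4 (D(y, o) = 4 + 0 = 4)
O = -11605/2 (O = 5 + ((115/2)*(-101) + 0) = 5 + (-11615/2 + 0) = 5 - 11615/2 = -11605/2 ≈ -5802.5)
d(T) = 20*T (d(T) = (T*4)*5 = (4*T)*5 = 20*T)
O + d(-157) = -11605/2 + 20*(-157) = -11605/2 - 3140 = -17885/2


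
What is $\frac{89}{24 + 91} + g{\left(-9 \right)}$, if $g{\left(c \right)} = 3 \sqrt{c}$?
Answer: $\frac{89}{115} + 9 i \approx 0.77391 + 9.0 i$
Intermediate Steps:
$\frac{89}{24 + 91} + g{\left(-9 \right)} = \frac{89}{24 + 91} + 3 \sqrt{-9} = \frac{89}{115} + 3 \cdot 3 i = 89 \cdot \frac{1}{115} + 9 i = \frac{89}{115} + 9 i$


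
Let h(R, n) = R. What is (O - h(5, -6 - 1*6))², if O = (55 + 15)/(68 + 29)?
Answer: 172225/9409 ≈ 18.304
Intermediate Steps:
O = 70/97 ≈ 0.72165
(O - h(5, -6 - 1*6))² = (70/97 - 1*5)² = (70/97 - 5)² = (-415/97)² = 172225/9409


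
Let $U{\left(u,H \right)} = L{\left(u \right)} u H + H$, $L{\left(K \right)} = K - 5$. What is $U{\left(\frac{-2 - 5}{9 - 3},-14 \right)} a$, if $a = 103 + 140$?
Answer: $- \frac{55755}{2} \approx -27878.0$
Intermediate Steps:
$L{\left(K \right)} = -5 + K$ ($L{\left(K \right)} = K - 5 = -5 + K$)
$U{\left(u,H \right)} = H + H u \left(-5 + u\right)$ ($U{\left(u,H \right)} = \left(-5 + u\right) u H + H = u \left(-5 + u\right) H + H = H u \left(-5 + u\right) + H = H + H u \left(-5 + u\right)$)
$a = 243$
$U{\left(\frac{-2 - 5}{9 - 3},-14 \right)} a = - 14 \left(1 + \frac{-2 - 5}{9 - 3} \left(-5 + \frac{-2 - 5}{9 - 3}\right)\right) 243 = - 14 \left(1 + - \frac{7}{6} \left(-5 - \frac{7}{6}\right)\right) 243 = - 14 \left(1 + \left(-7\right) \frac{1}{6} \left(-5 - \frac{7}{6}\right)\right) 243 = - 14 \left(1 - \frac{7 \left(-5 - \frac{7}{6}\right)}{6}\right) 243 = - 14 \left(1 - - \frac{259}{36}\right) 243 = - 14 \left(1 + \frac{259}{36}\right) 243 = \left(-14\right) \frac{295}{36} \cdot 243 = \left(- \frac{2065}{18}\right) 243 = - \frac{55755}{2}$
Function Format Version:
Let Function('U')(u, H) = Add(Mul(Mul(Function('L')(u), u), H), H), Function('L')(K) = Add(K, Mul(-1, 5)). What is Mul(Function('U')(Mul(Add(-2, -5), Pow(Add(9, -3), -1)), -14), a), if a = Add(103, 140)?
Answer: Rational(-55755, 2) ≈ -27878.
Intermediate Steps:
Function('L')(K) = Add(-5, K) (Function('L')(K) = Add(K, -5) = Add(-5, K))
Function('U')(u, H) = Add(H, Mul(H, u, Add(-5, u))) (Function('U')(u, H) = Add(Mul(Mul(Add(-5, u), u), H), H) = Add(Mul(Mul(u, Add(-5, u)), H), H) = Add(Mul(H, u, Add(-5, u)), H) = Add(H, Mul(H, u, Add(-5, u))))
a = 243
Mul(Function('U')(Mul(Add(-2, -5), Pow(Add(9, -3), -1)), -14), a) = Mul(Mul(-14, Add(1, Mul(Mul(Add(-2, -5), Pow(Add(9, -3), -1)), Add(-5, Mul(Add(-2, -5), Pow(Add(9, -3), -1)))))), 243) = Mul(Mul(-14, Add(1, Mul(Mul(-7, Pow(6, -1)), Add(-5, Mul(-7, Pow(6, -1)))))), 243) = Mul(Mul(-14, Add(1, Mul(Mul(-7, Rational(1, 6)), Add(-5, Mul(-7, Rational(1, 6)))))), 243) = Mul(Mul(-14, Add(1, Mul(Rational(-7, 6), Add(-5, Rational(-7, 6))))), 243) = Mul(Mul(-14, Add(1, Mul(Rational(-7, 6), Rational(-37, 6)))), 243) = Mul(Mul(-14, Add(1, Rational(259, 36))), 243) = Mul(Mul(-14, Rational(295, 36)), 243) = Mul(Rational(-2065, 18), 243) = Rational(-55755, 2)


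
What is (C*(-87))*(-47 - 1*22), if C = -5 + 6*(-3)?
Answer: -138069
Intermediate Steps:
C = -23 (C = -5 - 18 = -23)
(C*(-87))*(-47 - 1*22) = (-23*(-87))*(-47 - 1*22) = 2001*(-47 - 22) = 2001*(-69) = -138069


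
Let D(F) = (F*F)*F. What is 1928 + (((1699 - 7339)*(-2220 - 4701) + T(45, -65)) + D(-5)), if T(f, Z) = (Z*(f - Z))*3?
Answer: 39014793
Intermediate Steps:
D(F) = F³ (D(F) = F²*F = F³)
T(f, Z) = 3*Z*(f - Z)
1928 + (((1699 - 7339)*(-2220 - 4701) + T(45, -65)) + D(-5)) = 1928 + (((1699 - 7339)*(-2220 - 4701) + 3*(-65)*(45 - 1*(-65))) + (-5)³) = 1928 + ((-5640*(-6921) + 3*(-65)*(45 + 65)) - 125) = 1928 + ((39034440 + 3*(-65)*110) - 125) = 1928 + ((39034440 - 21450) - 125) = 1928 + (39012990 - 125) = 1928 + 39012865 = 39014793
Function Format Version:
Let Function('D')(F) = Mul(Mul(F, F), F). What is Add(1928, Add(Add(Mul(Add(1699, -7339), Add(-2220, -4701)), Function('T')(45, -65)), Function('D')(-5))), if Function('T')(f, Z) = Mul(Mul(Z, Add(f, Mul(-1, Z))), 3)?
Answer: 39014793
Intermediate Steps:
Function('D')(F) = Pow(F, 3) (Function('D')(F) = Mul(Pow(F, 2), F) = Pow(F, 3))
Function('T')(f, Z) = Mul(3, Z, Add(f, Mul(-1, Z)))
Add(1928, Add(Add(Mul(Add(1699, -7339), Add(-2220, -4701)), Function('T')(45, -65)), Function('D')(-5))) = Add(1928, Add(Add(Mul(Add(1699, -7339), Add(-2220, -4701)), Mul(3, -65, Add(45, Mul(-1, -65)))), Pow(-5, 3))) = Add(1928, Add(Add(Mul(-5640, -6921), Mul(3, -65, Add(45, 65))), -125)) = Add(1928, Add(Add(39034440, Mul(3, -65, 110)), -125)) = Add(1928, Add(Add(39034440, -21450), -125)) = Add(1928, Add(39012990, -125)) = Add(1928, 39012865) = 39014793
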